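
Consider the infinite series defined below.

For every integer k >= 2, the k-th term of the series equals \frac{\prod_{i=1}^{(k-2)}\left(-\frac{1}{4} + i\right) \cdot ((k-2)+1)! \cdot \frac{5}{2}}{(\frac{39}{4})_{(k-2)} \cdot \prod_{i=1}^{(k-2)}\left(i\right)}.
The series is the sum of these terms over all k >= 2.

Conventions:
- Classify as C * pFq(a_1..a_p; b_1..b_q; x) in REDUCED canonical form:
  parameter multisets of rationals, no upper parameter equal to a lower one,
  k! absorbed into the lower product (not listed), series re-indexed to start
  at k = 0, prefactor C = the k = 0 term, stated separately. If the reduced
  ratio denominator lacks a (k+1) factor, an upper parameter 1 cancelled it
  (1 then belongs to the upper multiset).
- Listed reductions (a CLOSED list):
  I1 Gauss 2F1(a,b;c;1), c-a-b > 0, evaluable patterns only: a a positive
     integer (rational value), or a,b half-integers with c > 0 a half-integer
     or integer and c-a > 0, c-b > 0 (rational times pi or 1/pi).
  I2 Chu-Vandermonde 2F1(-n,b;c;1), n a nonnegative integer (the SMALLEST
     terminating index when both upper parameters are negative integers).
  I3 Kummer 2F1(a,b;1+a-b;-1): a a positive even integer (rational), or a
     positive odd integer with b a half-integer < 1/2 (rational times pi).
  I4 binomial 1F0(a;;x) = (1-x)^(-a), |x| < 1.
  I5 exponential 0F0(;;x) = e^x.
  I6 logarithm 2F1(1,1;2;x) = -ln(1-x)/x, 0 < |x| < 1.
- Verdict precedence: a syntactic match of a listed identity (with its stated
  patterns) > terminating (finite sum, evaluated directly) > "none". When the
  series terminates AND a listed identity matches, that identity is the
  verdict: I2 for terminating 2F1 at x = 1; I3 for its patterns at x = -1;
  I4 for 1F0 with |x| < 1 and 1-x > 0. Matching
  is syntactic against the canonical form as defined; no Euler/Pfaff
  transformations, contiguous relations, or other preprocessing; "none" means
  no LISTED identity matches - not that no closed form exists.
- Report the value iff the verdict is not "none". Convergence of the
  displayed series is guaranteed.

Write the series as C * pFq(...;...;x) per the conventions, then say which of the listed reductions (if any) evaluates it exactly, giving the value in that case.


The series (x = 1) is 2F1: upper {\frac{3}{4}, 2}, lower {\frac{39}{4}}, prefactor \frac{5}{2}. Verdict (x = 1): Gauss's theorem (I1) applies (x = 1: the Gamma ratio telescopes since c-a-b = 7 > 0 and a = 2 in Z>0). Sum: \frac{775}{256}.

First insight: x = 1 and the product of the first k integers (C = 5/2, x = 1) is k!.
Step ratio: r(k) = 1 * (k+\frac{3}{4}) (k+2) / [(k+\frac{39}{4}) (k+1)] - rational in k, leading ratio 1; with t_0 = \frac{5}{2}, classification follows.


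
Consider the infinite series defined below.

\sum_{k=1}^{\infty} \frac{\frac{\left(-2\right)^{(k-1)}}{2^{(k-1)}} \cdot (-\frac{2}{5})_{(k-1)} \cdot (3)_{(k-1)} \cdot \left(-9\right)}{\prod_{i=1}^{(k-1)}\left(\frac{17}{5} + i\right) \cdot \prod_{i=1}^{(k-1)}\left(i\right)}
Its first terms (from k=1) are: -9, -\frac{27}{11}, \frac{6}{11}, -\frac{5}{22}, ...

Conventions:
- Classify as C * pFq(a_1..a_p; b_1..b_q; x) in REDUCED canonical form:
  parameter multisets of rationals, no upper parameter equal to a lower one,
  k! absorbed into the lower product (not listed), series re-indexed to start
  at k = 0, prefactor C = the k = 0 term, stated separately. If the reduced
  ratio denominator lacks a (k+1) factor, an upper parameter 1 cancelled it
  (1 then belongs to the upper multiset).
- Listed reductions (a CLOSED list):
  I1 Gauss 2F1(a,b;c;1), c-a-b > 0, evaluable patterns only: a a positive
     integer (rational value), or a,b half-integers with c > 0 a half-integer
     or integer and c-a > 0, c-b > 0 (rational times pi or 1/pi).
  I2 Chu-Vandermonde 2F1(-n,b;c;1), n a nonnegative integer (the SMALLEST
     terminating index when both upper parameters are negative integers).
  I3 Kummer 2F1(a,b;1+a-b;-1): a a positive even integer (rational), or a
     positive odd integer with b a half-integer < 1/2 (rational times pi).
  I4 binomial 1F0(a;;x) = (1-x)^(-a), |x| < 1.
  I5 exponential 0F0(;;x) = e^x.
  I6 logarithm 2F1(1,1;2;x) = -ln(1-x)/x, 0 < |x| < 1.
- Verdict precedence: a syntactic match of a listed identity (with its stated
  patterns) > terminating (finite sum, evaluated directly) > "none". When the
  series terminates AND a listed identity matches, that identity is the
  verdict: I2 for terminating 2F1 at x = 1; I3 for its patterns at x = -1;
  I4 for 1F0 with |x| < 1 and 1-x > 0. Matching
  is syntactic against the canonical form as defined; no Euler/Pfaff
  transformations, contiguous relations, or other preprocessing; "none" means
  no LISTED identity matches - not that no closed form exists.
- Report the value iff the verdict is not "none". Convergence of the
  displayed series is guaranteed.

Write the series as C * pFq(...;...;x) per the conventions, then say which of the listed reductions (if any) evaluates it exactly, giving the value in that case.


At argument -1: a 2F1 with upper {-\frac{2}{5}, 3}, lower {\frac{22}{5}}, scaled by C = -9. Verdict: none - at argument -1 the multisets {-\frac{2}{5}, 3} ; {\frac{22}{5}} match no listed identity.

The tell: t_0 being -9, the product of the first k integers (prefactor -9) is k!.
Ratio: r(k) = -1 * (k-\frac{2}{5}) (k+3) / [(k+\frac{22}{5}) (k+1)] - rational; roots negated = parameters, x = -1, C = -9.


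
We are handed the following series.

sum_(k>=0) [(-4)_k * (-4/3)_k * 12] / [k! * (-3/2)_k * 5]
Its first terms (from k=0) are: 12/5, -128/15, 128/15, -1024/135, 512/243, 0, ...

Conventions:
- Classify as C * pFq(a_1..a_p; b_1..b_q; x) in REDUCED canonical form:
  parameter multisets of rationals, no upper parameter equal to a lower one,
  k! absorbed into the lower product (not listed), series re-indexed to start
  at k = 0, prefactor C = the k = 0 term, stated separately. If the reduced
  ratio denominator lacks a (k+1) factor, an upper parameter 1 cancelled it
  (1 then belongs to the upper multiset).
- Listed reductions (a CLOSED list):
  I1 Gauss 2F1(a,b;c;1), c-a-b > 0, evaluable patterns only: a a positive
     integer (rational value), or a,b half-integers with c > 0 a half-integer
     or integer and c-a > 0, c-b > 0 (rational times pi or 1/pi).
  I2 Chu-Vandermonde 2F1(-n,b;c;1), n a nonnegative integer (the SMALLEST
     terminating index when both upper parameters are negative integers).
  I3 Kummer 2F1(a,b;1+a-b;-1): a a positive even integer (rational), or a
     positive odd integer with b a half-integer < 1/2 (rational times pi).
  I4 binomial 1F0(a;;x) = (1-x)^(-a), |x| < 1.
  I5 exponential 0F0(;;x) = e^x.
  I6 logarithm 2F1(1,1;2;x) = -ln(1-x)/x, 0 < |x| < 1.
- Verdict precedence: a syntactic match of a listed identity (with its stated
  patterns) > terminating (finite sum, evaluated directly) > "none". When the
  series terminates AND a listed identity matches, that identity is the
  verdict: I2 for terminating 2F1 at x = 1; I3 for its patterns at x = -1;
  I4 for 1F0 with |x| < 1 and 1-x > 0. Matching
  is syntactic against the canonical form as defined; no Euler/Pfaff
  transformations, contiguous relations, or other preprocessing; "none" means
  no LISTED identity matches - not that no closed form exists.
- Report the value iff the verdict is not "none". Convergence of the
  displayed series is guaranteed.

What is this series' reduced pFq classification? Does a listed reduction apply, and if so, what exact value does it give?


At argument 1: a 2F1 with upper {-4, -4/3}, lower {-3/2}, scaled by C = 12/5. Verdict at x = 1: Vandermonde's identity (I2) matches (terminating 2F1 at x = 1 with n = 4, b = -4/3, c = -3/2). Hence: -748/243.

Key observation: x = 1 and the constant factors (C = 12/5) combine into one prefactor.
Step ratio: r(k) = 1 * (k-4) (k-4/3) / [(k-3/2) (k+1)] - poly over poly, x = 1 from leading terms; C = 12/5 at k = 0.


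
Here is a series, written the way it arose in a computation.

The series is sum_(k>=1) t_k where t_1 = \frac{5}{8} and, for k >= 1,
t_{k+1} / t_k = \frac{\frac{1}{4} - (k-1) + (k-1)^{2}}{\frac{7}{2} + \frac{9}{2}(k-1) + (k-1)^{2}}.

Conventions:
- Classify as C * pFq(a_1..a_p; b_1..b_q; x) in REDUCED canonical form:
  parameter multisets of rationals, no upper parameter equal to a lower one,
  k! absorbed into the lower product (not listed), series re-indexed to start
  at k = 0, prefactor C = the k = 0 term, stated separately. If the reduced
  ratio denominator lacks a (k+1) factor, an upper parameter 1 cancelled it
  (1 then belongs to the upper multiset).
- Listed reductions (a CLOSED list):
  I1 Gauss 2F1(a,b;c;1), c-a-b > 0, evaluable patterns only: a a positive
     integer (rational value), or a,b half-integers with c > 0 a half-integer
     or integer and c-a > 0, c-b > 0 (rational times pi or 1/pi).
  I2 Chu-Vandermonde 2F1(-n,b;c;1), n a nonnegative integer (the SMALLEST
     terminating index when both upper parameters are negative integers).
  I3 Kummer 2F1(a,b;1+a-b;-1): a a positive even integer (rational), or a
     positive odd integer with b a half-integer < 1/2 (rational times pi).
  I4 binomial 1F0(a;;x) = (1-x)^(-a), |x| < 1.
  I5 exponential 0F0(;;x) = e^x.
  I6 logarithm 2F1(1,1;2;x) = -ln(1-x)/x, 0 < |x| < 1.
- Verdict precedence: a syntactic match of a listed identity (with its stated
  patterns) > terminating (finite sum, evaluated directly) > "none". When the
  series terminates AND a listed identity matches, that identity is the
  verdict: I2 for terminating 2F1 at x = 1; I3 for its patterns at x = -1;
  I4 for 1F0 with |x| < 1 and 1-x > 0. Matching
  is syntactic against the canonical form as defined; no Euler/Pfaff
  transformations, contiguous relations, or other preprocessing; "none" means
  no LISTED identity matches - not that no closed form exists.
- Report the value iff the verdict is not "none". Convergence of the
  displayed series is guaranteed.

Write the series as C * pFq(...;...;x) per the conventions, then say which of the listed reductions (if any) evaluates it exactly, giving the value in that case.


Prefactor \frac{5}{8}, argument 1: 2F1 with upper {-\frac{1}{2}, -\frac{1}{2}} over lower {\frac{7}{2}}. Verdict: Gauss's theorem I1 (half-integer case) fires (x = 1; upper {-\frac{1}{2}, -\frac{1}{2}} half-integers, c = \frac{7}{2} in the evaluable pattern). Exact value: \frac{875}{4096} \cdot \pi.

The tell: t_0 being \frac{5}{8}, factor the ratio over Q (C = 5/8, x = 1): negated roots = parameters.
Ratio: r(k) = 1 * (k-\frac{1}{2}) (k-\frac{1}{2}) / [(k+\frac{7}{2}) (k+1)] - poly over poly, x = 1 from leading terms; C = \frac{5}{8} at k = 0.


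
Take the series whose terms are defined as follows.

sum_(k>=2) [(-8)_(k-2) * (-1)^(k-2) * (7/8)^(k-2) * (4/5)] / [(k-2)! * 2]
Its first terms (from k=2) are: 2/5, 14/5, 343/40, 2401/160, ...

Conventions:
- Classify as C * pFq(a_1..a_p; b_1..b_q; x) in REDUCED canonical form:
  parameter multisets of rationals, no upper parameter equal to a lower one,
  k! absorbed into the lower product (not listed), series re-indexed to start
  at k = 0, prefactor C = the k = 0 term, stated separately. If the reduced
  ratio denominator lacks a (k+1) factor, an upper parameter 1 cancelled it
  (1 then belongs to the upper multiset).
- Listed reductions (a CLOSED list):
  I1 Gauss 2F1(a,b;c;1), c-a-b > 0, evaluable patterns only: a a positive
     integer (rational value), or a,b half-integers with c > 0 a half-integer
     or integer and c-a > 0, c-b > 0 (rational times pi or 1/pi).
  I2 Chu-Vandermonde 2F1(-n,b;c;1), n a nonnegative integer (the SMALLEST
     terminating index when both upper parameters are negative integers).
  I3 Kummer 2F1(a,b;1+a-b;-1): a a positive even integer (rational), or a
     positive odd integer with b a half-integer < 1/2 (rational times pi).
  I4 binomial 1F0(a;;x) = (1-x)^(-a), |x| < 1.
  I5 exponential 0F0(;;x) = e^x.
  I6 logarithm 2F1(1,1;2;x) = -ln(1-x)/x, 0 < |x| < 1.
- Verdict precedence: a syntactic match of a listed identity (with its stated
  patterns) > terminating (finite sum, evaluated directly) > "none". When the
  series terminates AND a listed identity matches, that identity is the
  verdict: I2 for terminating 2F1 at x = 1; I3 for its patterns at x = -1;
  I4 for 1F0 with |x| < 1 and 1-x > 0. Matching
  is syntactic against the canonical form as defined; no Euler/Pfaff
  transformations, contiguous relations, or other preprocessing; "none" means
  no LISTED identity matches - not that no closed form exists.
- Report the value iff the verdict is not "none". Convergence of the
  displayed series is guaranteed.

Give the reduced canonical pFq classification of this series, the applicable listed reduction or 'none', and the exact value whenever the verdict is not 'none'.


The series (x = -7/8) is 1F0: upper {-8}, lower {-}, prefactor 2/5. Verdict at x = -7/8: binomial (I4) matches (the 1F0 binomial series: exponent 8, x = -7/8). Sum: 512578125/8388608.

Structural cue: with t_0 = 2/5, the constant factors (C = 2/5, x = -7/8) combine into one prefactor.
Adjacent-term ratio: r(k) = (-7/8) * (k-8) / [(k+1)] - poly over poly, x = (-7/8) from leading terms; C = 2/5 at k = 0.


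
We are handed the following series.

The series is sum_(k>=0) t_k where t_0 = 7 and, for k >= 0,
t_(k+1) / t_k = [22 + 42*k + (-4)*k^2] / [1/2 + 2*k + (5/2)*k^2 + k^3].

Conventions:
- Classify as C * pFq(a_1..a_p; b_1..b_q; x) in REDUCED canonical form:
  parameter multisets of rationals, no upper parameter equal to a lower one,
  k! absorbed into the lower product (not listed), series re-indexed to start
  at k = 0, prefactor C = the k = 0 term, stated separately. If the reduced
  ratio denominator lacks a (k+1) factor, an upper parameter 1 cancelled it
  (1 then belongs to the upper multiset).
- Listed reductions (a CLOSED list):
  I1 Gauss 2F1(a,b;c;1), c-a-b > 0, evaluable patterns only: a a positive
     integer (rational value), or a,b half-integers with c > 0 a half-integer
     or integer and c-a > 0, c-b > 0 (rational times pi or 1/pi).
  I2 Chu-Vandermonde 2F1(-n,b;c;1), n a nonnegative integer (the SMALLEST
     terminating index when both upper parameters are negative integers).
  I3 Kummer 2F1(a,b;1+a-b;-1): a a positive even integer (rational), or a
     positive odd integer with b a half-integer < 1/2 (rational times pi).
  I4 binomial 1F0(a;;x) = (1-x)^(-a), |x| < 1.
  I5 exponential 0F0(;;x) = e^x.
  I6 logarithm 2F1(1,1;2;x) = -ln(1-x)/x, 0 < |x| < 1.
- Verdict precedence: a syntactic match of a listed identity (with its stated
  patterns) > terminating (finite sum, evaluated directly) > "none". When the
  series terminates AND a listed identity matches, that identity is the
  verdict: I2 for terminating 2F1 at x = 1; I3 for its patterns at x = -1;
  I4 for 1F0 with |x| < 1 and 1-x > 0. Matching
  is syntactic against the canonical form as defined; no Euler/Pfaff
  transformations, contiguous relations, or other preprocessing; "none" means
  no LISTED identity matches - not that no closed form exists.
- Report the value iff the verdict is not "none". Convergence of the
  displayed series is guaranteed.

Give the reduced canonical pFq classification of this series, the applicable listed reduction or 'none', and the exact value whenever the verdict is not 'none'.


Canonical form: C = 7 times 1F1 with upper {-11}, lower {1}, x = -4. Verdict: terminating - upper parameter -11 makes this a finite sum (last index 11), evaluated exactly. Value: 85569361/891.

Key step: from the first term 7: factor the ratio over Q (C = 7): negated roots = parameters.
Step ratio: r(k) = (-4) * (k-11) / [(k+1) (k+1)] ; factor over Q: parameters, x = (-4), and C = 7.


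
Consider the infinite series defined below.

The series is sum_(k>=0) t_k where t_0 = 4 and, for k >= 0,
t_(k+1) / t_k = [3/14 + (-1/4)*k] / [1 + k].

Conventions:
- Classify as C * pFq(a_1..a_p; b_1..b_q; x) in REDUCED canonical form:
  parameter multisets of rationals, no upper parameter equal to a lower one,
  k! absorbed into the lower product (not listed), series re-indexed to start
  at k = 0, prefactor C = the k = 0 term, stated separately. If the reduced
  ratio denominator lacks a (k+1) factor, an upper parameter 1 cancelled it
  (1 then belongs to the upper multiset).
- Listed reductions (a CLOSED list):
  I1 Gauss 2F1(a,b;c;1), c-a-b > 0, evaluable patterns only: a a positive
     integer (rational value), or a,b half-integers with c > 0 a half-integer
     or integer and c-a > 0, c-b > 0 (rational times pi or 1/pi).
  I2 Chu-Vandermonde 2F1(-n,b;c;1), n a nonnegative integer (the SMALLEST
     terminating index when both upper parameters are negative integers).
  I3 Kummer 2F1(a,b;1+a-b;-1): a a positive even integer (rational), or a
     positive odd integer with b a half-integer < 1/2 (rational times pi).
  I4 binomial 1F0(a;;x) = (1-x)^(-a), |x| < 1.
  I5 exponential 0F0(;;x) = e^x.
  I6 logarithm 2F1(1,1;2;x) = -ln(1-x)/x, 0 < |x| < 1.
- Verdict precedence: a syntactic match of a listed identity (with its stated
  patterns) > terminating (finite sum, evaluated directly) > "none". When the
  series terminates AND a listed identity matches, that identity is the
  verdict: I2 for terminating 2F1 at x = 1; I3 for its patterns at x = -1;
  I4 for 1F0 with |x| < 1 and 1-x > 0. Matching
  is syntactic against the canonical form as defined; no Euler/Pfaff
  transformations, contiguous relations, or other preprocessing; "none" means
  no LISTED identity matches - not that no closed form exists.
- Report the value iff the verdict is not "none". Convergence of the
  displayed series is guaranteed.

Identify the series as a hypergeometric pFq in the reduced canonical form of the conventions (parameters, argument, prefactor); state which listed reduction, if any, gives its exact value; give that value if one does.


x = -1/4 here; the reduced form reads 1F0, upper {-6/7}, lower {-}, C = 4. Verdict: binomial (I4) matches (the 1F0 binomial series: exponent 6/7, x = -1/4). Exact value: 4 * (5/4)^(6/7).

First insight: x = (-1/4) and the expanded ratio factors over Q; C = 4, roots give parameters.
Adjacent-term ratio: r(k) = (-1/4) * (k-6/7) / [(k+1)] ; factor over Q: parameters, x = (-1/4), and C = 4.


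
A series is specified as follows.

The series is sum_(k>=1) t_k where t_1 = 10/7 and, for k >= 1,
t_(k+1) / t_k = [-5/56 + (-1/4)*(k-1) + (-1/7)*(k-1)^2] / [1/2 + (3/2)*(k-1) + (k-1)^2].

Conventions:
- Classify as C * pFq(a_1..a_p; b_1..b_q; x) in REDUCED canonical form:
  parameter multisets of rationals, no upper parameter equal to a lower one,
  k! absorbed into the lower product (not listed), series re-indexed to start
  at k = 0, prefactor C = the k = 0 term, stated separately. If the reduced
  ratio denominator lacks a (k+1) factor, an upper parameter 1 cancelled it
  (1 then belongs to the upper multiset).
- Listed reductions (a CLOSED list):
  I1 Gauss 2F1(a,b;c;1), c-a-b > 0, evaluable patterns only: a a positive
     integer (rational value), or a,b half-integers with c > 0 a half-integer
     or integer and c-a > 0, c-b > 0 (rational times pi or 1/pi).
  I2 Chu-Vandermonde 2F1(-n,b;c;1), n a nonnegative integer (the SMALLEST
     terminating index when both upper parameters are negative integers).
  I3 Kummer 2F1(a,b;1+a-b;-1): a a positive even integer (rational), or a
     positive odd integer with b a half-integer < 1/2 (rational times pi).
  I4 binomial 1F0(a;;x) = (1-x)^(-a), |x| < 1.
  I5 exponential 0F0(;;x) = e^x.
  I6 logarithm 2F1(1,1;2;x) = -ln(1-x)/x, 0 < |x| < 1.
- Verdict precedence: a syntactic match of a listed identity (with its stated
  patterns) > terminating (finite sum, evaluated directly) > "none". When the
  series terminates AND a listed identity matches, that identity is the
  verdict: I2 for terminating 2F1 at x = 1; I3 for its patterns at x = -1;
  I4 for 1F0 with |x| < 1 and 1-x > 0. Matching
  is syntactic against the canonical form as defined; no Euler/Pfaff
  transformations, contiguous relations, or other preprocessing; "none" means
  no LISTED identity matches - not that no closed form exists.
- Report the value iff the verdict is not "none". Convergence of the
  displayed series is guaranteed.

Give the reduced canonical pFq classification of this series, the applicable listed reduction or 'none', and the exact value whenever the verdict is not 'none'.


First insight: from the first term 10/7: the ratio is unreduced: k + 1/2 divides both sides (C = 10/7, x = -1/7).
Step ratio: r(k) = (-1/7) * (k+5/4) / [(k+1)] - rational in k, leading ratio (-1/7); with t_0 = 10/7, classification follows.

x = -1/7 here; the reduced form reads 1F0, upper {5/4}, lower {-}, C = 10/7. Verdict at x = -1/7: the binomial series (I4) matches (the 1F0 binomial series: exponent -5/4, x = -1/7). Its exact value is (10/7) * (8/7)^(-5/4).


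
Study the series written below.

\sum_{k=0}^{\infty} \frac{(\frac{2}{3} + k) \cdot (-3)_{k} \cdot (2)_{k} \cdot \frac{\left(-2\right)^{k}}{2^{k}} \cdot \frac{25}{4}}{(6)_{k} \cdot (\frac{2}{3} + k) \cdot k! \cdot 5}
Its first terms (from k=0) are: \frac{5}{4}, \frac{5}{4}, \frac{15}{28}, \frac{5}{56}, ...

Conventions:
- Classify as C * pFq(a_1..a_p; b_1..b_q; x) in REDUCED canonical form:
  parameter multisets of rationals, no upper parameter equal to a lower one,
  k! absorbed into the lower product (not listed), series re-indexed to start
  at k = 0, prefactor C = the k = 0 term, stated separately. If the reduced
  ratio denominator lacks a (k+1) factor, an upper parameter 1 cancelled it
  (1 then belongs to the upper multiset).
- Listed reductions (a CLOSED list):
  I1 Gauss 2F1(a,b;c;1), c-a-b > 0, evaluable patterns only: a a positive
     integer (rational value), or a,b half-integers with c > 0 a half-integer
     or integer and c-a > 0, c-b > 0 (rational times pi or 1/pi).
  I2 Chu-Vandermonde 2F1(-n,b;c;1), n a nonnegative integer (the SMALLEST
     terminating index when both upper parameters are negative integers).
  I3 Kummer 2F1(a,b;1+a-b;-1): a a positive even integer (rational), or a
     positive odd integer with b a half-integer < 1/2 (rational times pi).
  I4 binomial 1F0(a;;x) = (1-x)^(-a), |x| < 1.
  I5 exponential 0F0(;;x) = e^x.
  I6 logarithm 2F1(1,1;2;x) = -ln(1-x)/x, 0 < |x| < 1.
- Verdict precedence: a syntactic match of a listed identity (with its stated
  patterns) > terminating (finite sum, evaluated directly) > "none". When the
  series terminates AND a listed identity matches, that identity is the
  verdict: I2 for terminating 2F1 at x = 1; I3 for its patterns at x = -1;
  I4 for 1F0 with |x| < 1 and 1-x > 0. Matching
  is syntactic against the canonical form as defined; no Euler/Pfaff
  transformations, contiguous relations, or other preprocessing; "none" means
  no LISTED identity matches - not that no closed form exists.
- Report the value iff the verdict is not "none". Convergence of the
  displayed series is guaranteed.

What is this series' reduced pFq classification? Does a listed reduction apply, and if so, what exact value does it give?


Classification (C = \frac{5}{4}): 2F1 with upper {-3, 2}, lower {6}, argument x = -1. Verdict: Kummer (I3) fires (x = -1; c = 6 equals 1+a-b for upper {-3, 2}: listed pattern). Value: \frac{25}{8}.

The tell: t_0 being \frac{5}{4}, the constant factors (prefactor 5/4) combine into one prefactor.
Consecutive-term ratio: r(k) = -1 * (k-3) (k+2) / [(k+6) (k+1)] - rational in k, leading ratio -1; with t_0 = \frac{5}{4}, classification follows.


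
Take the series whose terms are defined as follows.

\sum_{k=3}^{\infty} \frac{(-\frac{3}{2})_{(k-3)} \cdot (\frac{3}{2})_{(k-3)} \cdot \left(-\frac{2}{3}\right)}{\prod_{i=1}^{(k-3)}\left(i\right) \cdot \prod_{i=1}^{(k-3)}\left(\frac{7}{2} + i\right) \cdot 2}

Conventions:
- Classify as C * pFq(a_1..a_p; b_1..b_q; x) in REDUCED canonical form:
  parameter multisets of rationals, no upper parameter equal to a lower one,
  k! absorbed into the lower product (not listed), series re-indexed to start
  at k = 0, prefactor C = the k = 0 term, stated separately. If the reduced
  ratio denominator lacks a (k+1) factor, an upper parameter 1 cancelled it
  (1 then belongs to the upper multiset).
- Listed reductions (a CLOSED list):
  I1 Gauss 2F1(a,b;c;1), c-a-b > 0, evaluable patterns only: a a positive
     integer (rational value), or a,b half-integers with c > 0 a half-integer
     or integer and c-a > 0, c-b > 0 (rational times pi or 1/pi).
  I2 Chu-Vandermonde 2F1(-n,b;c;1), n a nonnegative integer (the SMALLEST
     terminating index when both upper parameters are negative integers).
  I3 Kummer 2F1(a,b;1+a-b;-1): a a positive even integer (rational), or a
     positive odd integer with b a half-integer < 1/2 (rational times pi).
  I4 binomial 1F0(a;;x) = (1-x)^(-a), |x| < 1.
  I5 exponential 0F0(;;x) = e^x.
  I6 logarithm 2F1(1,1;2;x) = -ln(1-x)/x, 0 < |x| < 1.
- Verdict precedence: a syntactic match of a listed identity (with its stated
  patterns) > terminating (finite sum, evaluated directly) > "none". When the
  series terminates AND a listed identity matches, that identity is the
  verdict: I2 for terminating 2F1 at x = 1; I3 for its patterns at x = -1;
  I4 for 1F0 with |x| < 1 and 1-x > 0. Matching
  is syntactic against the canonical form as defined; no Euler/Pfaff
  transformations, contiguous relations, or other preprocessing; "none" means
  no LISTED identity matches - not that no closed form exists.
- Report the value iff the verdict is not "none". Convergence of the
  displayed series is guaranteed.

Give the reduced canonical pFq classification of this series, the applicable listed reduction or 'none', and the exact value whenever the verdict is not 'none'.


The tell: x = 1 and the constant factors (prefactor -1/3) combine into one prefactor.
Consecutive-term ratio: r(k) = 1 * (k-\frac{3}{2}) (k+\frac{3}{2}) / [(k+\frac{9}{2}) (k+1)] - rational in k, leading ratio 1; with t_0 = -\frac{1}{3}, classification follows.

Prefactor -\frac{1}{3}, argument 1: 2F1 with upper {-\frac{3}{2}, \frac{3}{2}} over lower {\frac{9}{2}}. Verdict at x = 1: Gauss's theorem I1 (half-integer case) matches (x = 1; upper {-\frac{3}{2}, \frac{3}{2}} half-integers, c = \frac{9}{2} in the evaluable pattern). Exact value: \left(-\frac{245}{4096}\right) \cdot \pi.


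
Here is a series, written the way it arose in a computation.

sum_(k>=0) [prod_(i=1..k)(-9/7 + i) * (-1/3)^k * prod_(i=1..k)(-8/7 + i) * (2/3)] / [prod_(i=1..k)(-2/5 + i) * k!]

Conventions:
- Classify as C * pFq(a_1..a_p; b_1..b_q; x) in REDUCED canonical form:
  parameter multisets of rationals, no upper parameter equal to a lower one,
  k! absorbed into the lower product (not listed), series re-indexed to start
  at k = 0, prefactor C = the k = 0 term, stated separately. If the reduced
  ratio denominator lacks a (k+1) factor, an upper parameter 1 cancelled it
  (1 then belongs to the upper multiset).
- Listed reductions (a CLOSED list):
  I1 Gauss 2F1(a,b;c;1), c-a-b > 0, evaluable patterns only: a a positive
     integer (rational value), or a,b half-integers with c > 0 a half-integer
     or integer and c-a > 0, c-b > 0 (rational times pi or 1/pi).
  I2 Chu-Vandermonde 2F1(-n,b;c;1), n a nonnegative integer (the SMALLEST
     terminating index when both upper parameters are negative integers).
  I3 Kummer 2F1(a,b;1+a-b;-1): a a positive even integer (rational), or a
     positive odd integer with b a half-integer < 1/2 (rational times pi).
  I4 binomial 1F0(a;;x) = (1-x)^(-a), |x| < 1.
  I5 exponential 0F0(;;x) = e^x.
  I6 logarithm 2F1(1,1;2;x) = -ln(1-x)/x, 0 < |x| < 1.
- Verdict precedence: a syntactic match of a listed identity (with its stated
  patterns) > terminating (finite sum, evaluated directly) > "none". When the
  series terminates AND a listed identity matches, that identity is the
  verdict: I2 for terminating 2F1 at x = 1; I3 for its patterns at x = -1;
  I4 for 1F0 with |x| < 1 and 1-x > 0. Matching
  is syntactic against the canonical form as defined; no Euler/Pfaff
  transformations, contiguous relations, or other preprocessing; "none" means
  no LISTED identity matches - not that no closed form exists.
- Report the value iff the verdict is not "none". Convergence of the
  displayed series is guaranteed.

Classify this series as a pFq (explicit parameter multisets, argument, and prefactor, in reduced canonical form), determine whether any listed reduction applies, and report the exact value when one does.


The series (x = -1/3) is 2F1: upper {-2/7, -1/7}, lower {3/5}, prefactor 2/3. Verdict: no listed reduction: x = -1/3 and upper {-2/7, -1/7} fail every I1-I6 pattern.

Key step: with t_0 = 2/3, the lower running product (C = 2/3, x = -1/3) is a rising factorial.
Term ratio: r(k) = (-1/3) * (k-2/7) (k-1/7) / [(k+3/5) (k+1)] ; factor over Q: parameters, x = (-1/3), and C = 2/3.


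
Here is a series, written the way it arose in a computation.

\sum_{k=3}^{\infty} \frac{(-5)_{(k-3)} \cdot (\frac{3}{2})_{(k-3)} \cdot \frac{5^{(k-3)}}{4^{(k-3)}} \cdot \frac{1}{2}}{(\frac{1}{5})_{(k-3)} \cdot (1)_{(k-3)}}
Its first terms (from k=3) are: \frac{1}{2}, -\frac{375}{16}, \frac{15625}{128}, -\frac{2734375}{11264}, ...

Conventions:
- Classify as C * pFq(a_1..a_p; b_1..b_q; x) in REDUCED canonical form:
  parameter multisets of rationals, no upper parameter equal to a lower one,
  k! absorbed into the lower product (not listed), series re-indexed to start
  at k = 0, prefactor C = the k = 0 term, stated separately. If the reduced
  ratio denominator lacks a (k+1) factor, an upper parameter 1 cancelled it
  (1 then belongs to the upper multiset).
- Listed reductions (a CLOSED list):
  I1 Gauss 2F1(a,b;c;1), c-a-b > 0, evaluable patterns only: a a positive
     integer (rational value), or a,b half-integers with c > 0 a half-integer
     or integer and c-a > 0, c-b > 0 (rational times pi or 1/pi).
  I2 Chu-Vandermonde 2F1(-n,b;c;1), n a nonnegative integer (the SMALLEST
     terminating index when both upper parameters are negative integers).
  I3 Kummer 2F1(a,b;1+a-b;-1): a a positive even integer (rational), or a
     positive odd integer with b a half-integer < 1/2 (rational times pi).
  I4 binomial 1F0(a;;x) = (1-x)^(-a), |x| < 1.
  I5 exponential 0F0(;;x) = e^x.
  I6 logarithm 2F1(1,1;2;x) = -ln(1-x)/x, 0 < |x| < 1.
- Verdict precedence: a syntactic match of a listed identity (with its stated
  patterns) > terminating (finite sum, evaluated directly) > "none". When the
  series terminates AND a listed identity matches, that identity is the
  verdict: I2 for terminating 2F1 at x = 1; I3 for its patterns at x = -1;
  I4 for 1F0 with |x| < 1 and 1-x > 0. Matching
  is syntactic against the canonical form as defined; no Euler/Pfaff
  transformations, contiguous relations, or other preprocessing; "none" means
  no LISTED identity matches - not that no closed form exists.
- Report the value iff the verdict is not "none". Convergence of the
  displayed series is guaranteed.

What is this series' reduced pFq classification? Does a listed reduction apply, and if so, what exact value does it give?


With C = \frac{1}{2}: the canonical form is 2F1(-5, \frac{3}{2}; \frac{1}{5}; \frac{5}{4}). Verdict: terminating (-5 upstairs). 6 nonzero terms in all; added directly. Value: -\frac{2590789}{23068672}.

Key step: t_0 = \frac{1}{2} here, and (1)_k (C = 1/2) is k! itself.
Adjacent-term ratio: r(k) = \frac{5}{4} * (k-5) (k+\frac{3}{2}) / [(k+\frac{1}{5}) (k+1)] - poly over poly, x = \frac{5}{4} from leading terms; C = \frac{1}{2} at k = 0.


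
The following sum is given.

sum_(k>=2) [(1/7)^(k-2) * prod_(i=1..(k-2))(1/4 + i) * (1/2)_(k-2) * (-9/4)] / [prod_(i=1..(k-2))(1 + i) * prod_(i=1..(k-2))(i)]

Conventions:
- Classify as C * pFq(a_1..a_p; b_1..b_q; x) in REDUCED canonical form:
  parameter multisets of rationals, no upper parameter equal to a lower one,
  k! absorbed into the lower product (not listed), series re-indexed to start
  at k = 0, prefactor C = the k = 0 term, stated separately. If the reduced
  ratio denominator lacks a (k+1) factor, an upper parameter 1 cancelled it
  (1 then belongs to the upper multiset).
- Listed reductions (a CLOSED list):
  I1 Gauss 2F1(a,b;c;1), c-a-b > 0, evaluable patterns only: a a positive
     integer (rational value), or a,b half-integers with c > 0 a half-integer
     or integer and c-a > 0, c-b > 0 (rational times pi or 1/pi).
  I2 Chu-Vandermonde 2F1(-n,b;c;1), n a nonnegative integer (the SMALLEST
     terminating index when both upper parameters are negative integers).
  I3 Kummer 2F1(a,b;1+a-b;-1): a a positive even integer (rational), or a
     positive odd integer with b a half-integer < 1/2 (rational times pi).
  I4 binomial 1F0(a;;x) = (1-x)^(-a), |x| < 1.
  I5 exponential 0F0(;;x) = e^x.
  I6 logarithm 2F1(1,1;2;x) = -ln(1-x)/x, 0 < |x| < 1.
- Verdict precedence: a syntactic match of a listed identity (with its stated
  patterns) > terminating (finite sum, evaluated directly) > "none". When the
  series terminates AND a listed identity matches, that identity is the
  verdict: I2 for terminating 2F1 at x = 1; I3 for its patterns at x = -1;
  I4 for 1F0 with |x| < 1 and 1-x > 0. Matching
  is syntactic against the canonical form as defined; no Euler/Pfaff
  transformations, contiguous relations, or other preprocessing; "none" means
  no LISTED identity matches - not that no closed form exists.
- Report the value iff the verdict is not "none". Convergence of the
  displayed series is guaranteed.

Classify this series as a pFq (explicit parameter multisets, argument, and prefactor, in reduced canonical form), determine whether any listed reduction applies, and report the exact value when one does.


At argument 1/7: a 2F1 with upper {1/2, 5/4}, lower {2}, scaled by C = -9/4. Verdict: none. A 2F1 with upper {1/2, 5/4} fits none of I1-I6 at x = 1/7; the sum runs forever.

Structural cue: from the first term -9/4: the product of the first k integers (C = -9/4, x = 1/7) is k!.
Ratio: r(k) = (1/7) * (k+1/2) (k+5/4) / [(k+2) (k+1)] - poly over poly, x = (1/7) from leading terms; C = -9/4 at k = 0.


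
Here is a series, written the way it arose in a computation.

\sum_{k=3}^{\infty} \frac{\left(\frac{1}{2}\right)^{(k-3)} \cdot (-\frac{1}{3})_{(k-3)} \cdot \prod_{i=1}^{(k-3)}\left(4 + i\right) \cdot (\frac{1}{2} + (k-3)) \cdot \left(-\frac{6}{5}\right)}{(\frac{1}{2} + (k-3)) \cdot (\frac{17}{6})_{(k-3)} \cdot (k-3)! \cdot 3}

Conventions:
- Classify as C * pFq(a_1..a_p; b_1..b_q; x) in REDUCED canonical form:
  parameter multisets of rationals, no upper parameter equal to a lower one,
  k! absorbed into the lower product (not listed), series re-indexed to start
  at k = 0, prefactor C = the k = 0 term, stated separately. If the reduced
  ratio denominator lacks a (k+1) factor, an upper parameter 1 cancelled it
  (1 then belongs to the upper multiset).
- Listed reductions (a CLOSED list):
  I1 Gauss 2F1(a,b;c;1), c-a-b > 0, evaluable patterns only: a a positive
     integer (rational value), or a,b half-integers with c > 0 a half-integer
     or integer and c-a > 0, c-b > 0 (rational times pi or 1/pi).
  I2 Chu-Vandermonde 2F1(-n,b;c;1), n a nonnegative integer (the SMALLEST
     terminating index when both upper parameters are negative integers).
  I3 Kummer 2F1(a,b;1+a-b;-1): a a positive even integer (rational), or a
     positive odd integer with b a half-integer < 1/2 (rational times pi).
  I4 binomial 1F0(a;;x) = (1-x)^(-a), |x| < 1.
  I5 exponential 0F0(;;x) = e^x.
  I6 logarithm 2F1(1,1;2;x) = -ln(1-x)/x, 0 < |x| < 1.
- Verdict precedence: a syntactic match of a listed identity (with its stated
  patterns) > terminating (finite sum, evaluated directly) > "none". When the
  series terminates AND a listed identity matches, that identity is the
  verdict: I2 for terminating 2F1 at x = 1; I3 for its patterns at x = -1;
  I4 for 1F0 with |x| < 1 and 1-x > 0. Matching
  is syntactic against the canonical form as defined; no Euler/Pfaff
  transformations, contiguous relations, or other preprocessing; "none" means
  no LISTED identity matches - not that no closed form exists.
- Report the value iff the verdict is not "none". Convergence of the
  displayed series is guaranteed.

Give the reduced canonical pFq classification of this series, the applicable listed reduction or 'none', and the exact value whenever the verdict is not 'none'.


x = \frac{1}{2} here; the reduced form reads 2F1, upper {-\frac{1}{3}, 5}, lower {\frac{17}{6}}, C = -\frac{2}{5}. Verdict: none (x = \frac{1}{2}): each listed identity misses the multisets {-\frac{1}{3}, 5} ; {\frac{17}{6}}.

Key step: x = \frac{1}{2} and the constant factors (C = -2/5) combine into one prefactor.
Ratio: r(k) = \frac{1}{2} * (k-\frac{1}{3}) (k+5) / [(k+\frac{17}{6}) (k+1)] - poly over poly, x = \frac{1}{2} from leading terms; C = -\frac{2}{5} at k = 0.


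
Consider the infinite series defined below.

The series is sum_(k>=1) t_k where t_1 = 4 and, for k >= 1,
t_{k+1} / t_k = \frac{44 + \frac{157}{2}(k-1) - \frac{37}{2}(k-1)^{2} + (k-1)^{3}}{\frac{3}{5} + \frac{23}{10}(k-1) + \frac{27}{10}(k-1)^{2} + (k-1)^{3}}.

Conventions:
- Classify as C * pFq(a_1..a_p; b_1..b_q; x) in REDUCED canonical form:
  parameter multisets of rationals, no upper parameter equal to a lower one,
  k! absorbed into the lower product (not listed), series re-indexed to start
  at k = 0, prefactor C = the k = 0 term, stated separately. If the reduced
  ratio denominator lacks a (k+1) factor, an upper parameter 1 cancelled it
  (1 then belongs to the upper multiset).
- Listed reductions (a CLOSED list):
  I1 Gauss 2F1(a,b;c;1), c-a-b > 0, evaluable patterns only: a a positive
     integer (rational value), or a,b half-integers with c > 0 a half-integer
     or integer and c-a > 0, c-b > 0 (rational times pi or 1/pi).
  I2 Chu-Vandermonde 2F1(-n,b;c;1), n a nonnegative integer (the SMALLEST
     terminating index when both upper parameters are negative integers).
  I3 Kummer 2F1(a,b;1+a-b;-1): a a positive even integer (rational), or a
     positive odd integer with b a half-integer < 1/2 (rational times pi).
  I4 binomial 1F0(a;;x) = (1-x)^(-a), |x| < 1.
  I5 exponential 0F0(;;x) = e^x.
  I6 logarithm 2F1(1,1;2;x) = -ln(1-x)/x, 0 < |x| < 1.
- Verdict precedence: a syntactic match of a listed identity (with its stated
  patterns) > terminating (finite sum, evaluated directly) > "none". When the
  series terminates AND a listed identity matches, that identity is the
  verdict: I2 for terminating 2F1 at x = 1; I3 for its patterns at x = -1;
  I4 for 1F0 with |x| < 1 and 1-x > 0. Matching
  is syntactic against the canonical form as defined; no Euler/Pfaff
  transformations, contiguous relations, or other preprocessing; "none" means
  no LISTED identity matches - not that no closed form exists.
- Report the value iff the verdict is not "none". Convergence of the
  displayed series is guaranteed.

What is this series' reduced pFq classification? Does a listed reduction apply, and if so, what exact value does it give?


Prefactor 4, argument 1: 2F1 with upper {-11, -8} over lower {\frac{6}{5}}. Verdict (x = 1): Chu-Vandermonde (I2) applies (terminating 2F1 at x = 1 with n = 8, b = -11, c = \frac{6}{5}). Exact value: \frac{254766744}{1271}.

First insight: from the first term 4: cancel k + 1/2 from the displayed ratio first; then C = 4.
Consecutive-term ratio: r(k) = 1 * (k-11) (k-8) / [(k+\frac{6}{5}) (k+1)] - rational; roots negated = parameters, x = 1, C = 4.


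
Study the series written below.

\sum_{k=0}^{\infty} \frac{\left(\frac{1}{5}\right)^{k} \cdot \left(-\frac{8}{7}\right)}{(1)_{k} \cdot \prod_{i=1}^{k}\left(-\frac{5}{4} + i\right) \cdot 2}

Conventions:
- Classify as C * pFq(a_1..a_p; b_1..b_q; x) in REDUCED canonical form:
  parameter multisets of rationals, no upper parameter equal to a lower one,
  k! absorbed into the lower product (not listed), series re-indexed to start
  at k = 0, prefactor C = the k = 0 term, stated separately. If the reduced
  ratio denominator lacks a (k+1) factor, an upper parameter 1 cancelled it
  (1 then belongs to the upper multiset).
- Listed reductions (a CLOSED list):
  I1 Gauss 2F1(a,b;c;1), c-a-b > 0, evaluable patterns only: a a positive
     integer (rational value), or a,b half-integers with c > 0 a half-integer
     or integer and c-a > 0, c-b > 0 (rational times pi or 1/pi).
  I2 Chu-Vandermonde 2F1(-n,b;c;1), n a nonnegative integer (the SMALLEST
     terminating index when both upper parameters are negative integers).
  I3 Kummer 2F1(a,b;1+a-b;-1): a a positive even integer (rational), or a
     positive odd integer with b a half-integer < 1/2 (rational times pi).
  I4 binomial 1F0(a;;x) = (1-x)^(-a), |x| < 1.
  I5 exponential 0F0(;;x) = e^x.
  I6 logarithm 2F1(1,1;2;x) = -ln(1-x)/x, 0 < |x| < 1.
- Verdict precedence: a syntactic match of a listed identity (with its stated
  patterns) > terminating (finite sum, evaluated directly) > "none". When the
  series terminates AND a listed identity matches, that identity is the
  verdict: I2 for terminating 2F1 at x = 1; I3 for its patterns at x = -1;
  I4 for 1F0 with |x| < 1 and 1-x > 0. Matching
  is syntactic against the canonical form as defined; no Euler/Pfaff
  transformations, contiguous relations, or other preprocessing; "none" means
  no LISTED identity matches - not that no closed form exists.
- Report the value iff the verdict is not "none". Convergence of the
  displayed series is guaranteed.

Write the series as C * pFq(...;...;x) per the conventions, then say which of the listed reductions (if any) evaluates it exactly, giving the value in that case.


This is -\frac{4}{7} * 0F1(-; -\frac{1}{4}; \frac{1}{5}) in reduced canonical form. Verdict: none here - no I1-I6 shape fits x = \frac{1}{5} with lower {-\frac{1}{4}}.

Key step: from the first term -\frac{4}{7}: (1)_k (prefactor -4/7) is k! itself.
Adjacent-term ratio: r(k) = \frac{1}{5} * 1 / [(k-\frac{1}{4}) (k+1)] - rational in k. x = \frac{1}{5}; t_0 = -\frac{4}{7}; negate the roots.
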